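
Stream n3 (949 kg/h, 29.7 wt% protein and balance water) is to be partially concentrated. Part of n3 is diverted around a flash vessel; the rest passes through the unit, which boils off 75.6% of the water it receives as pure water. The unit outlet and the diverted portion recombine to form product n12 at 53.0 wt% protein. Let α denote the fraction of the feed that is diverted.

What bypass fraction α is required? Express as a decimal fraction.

All 949×0.297 = 281.85 kg/h of protein reaches n12, so n12 = 281.85/0.530 = 531.8 kg/h and vapour = 417.2 kg/h.
The evaporator receives (1−α)·949 of feed at 0.703 water and removes 0.756 of that water:
0.756×0.703×(1−α)×949 = 417.2
(1−α) = 417.2/504.36 = 0.8272;  α = 0.1728.

0.173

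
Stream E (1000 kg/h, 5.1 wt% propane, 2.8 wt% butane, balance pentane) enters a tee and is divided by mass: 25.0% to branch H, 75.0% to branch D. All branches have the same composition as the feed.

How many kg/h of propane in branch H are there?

Branch H total = 0.250×1000 = 250 kg/h.
propane in H = 0.051×250 = 12.75 kg/h.

12.75 kg/h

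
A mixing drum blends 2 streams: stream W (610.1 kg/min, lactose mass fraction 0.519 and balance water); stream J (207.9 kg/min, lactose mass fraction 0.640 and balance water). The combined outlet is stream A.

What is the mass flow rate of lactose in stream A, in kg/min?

lactose out = lactose in = 610.1×0.519 + 207.9×0.640 = 449.7 kg/min.

449.7 kg/min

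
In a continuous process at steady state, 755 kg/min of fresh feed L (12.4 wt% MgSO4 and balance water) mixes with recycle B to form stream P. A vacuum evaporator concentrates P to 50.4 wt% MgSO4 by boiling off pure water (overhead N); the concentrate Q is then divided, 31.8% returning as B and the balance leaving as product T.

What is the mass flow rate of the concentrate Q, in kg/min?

Overall MgSO4 balance (none leaves overhead): MgSO4 in fresh feed = MgSO4 in product, i.e. 755×0.124 = (1−0.318)·Q·0.504.
Q = 93.62/(0.504×0.682) = 272.37 kg/min.

272.4 kg/min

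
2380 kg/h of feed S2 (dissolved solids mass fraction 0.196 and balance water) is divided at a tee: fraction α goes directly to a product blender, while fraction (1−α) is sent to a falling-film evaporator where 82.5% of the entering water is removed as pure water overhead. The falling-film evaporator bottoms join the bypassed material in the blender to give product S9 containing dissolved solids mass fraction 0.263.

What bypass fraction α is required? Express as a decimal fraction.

All 2380×0.196 = 466.48 kg/h of dissolved solids reaches S9, so S9 = 466.48/0.263 = 1773.7 kg/h and vapour = 606.31 kg/h.
The evaporator receives (1−α)·2380 of feed at 0.804 water and removes 0.825 of that water:
0.825×0.804×(1−α)×2380 = 606.31
(1−α) = 606.31/1578.7 = 0.3841;  α = 0.6159.

0.616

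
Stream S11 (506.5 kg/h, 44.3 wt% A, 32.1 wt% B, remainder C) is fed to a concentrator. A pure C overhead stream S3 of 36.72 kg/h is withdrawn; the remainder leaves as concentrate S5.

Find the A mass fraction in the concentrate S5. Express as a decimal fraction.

0.4776

A is not removed: 506.5×0.443 = 224.38 kg/h of A enters S5.
Concentrate = 506.5 − 36.72 = 469.78 kg/h.
Mass fraction = 224.38/469.78 = 0.4776.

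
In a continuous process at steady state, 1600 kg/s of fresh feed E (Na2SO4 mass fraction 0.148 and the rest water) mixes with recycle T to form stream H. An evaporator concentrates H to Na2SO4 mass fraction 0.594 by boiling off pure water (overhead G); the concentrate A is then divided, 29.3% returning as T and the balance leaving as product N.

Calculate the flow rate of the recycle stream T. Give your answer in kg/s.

165.2 kg/s

Overall Na2SO4 balance (none leaves overhead): Na2SO4 in fresh feed = Na2SO4 in product, i.e. 1600×0.148 = (1−0.293)·A·0.594.
A = 236.8/(0.594×0.707) = 563.87 kg/s.
Recycle T = 0.293×563.87 = 165.21 kg/s.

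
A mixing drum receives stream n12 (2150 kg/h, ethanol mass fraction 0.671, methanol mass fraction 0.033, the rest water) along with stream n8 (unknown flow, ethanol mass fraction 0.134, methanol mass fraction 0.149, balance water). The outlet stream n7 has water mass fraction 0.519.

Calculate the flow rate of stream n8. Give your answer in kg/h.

Let n8 be the unknown flow. Total out = 2150 + n8.
water balance: 636.4 + 0.717·n8 = 0.519·(2150 + n8)
(0.717 − 0.519)·n8 = 0.519×2150 − 636.4 = 479.45
n8 = 479.45 / 0.198 = 2421.5 kg/h

2421 kg/h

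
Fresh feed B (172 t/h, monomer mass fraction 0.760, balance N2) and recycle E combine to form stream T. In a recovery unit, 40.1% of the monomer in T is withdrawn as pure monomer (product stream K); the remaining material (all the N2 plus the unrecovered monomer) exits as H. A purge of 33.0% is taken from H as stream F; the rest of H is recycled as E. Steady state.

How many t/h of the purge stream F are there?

84.44 t/h

N2 enters only via B and leaves only via the purge: 172×0.240 = 0.330×(N2 in H), and the recovery unit passes all N2, so N2 in T = N2 in H = 125.09 t/h.
monomer in T: m_A = 172×0.760 + (1−0.330)·(1−0.401)·m_A, so m_A = 130.72/0.5987 = 218.35 t/h.
H = (1−0.401)×218.35 + 125.09 = 255.88 t/h.
Purge F = 0.330×255.88 = 84.441 t/h.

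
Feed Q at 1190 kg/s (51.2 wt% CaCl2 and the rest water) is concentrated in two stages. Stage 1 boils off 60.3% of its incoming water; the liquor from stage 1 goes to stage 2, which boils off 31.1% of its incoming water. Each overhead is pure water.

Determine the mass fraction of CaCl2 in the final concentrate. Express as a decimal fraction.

water in feed = 1190×0.488 = 580.72 kg/s.
After stage 1: water left = (1−0.603)×580.72 = 230.55; stream total = 839.83 kg/s.
After stage 2: water left = (1−0.311)×230.55 = 158.85; final concentrate = 768.13 kg/s.
CaCl2 fraction = 609.28/768.13 = 0.793.

0.793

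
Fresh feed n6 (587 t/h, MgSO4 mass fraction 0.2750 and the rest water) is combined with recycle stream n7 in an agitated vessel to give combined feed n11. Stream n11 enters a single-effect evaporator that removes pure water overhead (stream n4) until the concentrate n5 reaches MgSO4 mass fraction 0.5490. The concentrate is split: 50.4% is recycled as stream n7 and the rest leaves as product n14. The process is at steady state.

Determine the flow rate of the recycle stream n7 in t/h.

Overall MgSO4 balance (none leaves overhead): MgSO4 in fresh feed = MgSO4 in product, i.e. 587×0.275 = (1−0.504)·n5·0.549.
n5 = 161.43/(0.549×0.496) = 592.81 t/h.
Recycle n7 = 0.504×592.81 = 298.78 t/h.

298.8 t/h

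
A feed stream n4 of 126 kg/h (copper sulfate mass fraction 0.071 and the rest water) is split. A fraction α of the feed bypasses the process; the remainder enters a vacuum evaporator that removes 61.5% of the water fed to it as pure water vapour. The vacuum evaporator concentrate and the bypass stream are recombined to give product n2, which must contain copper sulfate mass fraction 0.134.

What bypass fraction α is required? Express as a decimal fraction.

0.177

All 126×0.071 = 8.946 kg/h of copper sulfate reaches n2, so n2 = 8.946/0.134 = 66.761 kg/h and vapour = 59.239 kg/h.
The evaporator receives (1−α)·126 of feed at 0.929 water and removes 0.615 of that water:
0.615×0.929×(1−α)×126 = 59.239
(1−α) = 59.239/71.988 = 0.8229;  α = 0.1771.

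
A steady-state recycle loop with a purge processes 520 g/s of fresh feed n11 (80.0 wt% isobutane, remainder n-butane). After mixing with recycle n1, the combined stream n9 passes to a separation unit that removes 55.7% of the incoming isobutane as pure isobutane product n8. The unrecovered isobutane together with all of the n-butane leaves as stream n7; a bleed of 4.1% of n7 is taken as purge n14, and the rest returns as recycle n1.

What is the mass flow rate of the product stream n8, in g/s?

isobutane in n9: m_A = 520×0.800 + (1−0.041)·(1−0.557)·m_A, so m_A = 416/0.5752 = 723.27 g/s.
Product n8 = 0.557×723.27 = 402.86 g/s.

402.9 g/s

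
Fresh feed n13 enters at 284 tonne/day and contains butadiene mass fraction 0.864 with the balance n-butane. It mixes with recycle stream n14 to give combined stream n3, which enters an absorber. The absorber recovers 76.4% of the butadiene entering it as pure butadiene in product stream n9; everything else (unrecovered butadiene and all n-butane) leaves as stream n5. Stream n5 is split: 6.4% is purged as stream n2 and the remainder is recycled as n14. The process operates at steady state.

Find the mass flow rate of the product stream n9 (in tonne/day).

240.6 tonne/day

butadiene in n3: m_A = 284×0.864 + (1−0.064)·(1−0.764)·m_A, so m_A = 245.38/0.7791 = 314.95 tonne/day.
Product n9 = 0.764×314.95 = 240.62 tonne/day.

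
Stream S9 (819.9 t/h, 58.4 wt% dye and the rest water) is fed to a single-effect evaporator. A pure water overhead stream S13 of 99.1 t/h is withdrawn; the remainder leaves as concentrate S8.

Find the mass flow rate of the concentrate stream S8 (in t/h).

720.8 t/h

Concentrate = 819.9 − 99.1 = 720.8 t/h.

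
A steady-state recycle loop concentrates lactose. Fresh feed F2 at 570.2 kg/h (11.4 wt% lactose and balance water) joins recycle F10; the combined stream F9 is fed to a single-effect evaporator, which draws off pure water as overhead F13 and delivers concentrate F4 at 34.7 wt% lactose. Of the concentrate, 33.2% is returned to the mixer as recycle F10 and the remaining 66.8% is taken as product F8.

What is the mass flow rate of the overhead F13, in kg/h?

382.9 kg/h

Overall lactose balance (none leaves overhead): lactose in fresh feed = lactose in product, i.e. 570.2×0.114 = (1−0.332)·F4·0.347.
F4 = 65.003/(0.347×0.668) = 280.43 kg/h.
Recycle F10 = 0.332×280.43 = 93.103 kg/h.
Combined feed F9 = 570.2 + 93.103 = 663.3 kg/h.
Overhead F13 = F9 − F4 = 663.3 − 280.43 = 382.87 kg/h.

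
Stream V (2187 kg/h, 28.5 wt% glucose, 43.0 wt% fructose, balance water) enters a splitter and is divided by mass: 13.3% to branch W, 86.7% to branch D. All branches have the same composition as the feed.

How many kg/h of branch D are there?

1896 kg/h

Branch D flow = 0.867×2187 = 1896.1 kg/h.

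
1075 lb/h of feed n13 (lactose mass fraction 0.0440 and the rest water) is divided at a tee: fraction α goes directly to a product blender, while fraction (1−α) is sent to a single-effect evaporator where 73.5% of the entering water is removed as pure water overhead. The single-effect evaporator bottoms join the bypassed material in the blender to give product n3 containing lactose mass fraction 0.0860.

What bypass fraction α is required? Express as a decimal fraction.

All 1075×0.044 = 47.3 lb/h of lactose reaches n3, so n3 = 47.3/0.086 = 550 lb/h and vapour = 525 lb/h.
The evaporator receives (1−α)·1075 of feed at 0.956 water and removes 0.735 of that water:
0.735×0.956×(1−α)×1075 = 525
(1−α) = 525/755.36 = 0.6950;  α = 0.3050.

0.305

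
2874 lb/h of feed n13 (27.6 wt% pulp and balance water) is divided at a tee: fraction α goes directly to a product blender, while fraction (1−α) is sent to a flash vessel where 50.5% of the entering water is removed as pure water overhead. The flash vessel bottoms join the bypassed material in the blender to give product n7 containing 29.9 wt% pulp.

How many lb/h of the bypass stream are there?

2269 lb/h

All 2874×0.276 = 793.22 lb/h of pulp reaches n7, so n7 = 793.22/0.299 = 2652.9 lb/h and vapour = 221.08 lb/h.
The evaporator receives (1−α)·2874 of feed at 0.724 water and removes 0.505 of that water:
0.505×0.724×(1−α)×2874 = 221.08
(1−α) = 221.08/1050.8 = 0.2104;  α = 0.7896.
Bypass flow = 0.7896×2874 = 2269.3 lb/h.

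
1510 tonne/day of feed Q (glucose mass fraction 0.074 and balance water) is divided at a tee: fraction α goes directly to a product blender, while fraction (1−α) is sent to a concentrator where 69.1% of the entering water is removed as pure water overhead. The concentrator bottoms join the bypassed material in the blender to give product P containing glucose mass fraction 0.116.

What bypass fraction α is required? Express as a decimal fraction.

All 1510×0.074 = 111.74 tonne/day of glucose reaches P, so P = 111.74/0.116 = 963.28 tonne/day and vapour = 546.72 tonne/day.
The evaporator receives (1−α)·1510 of feed at 0.926 water and removes 0.691 of that water:
0.691×0.926×(1−α)×1510 = 546.72
(1−α) = 546.72/966.2 = 0.5659;  α = 0.4341.

0.434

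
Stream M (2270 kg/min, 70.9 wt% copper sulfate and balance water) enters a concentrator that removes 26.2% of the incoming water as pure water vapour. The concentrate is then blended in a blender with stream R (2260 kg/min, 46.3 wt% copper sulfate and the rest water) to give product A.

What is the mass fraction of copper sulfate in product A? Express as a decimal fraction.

Vapour removed = 0.262×0.291×2270 = 173.07 kg/min; concentrate = 2096.9 kg/min.
copper sulfate reaching the mixer = 1609.4 (from concentrate) + 2260×0.463 = 2655.8 kg/min.
Product flow = 2096.9 + 2260 = 4356.9 kg/min; copper sulfate fraction = 0.610.

0.610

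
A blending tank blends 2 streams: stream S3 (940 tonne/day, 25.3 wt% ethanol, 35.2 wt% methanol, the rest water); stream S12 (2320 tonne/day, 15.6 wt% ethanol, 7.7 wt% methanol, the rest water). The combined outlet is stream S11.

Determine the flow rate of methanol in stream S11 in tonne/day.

509.5 tonne/day

methanol out = methanol in = 940×0.352 + 2320×0.077 = 509.52 tonne/day.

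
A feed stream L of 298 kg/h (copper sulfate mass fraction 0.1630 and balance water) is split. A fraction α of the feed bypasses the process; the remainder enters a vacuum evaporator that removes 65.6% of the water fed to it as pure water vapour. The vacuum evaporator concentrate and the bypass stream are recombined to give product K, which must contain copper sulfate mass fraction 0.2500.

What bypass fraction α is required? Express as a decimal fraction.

All 298×0.163 = 48.574 kg/h of copper sulfate reaches K, so K = 48.574/0.250 = 194.3 kg/h and vapour = 103.7 kg/h.
The evaporator receives (1−α)·298 of feed at 0.837 water and removes 0.656 of that water:
0.656×0.837×(1−α)×298 = 103.7
(1−α) = 103.7/163.62 = 0.6338;  α = 0.3662.

0.366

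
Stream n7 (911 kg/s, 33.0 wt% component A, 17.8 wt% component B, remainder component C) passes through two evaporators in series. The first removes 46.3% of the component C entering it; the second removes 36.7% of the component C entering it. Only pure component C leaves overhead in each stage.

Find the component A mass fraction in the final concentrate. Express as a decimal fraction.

component C in feed = 911×0.492 = 448.21 kg/s.
After stage 1: component C left = (1−0.463)×448.21 = 240.69; stream total = 703.48 kg/s.
After stage 2: component C left = (1−0.367)×240.69 = 152.36; final concentrate = 615.14 kg/s.
component A fraction = 300.63/615.14 = 0.4887.

0.4887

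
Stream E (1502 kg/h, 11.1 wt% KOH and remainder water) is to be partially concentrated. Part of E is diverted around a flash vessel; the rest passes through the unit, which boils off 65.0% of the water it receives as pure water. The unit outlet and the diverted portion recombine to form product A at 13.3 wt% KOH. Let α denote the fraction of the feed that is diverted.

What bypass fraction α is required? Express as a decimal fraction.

0.714

All 1502×0.111 = 166.72 kg/h of KOH reaches A, so A = 166.72/0.133 = 1253.5 kg/h and vapour = 248.45 kg/h.
The evaporator receives (1−α)·1502 of feed at 0.889 water and removes 0.650 of that water:
0.650×0.889×(1−α)×1502 = 248.45
(1−α) = 248.45/867.93 = 0.2863;  α = 0.7137.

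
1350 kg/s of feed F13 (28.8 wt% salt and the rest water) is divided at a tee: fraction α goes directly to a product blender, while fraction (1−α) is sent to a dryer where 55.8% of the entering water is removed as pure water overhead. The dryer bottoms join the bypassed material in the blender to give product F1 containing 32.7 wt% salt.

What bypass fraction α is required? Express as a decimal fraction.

All 1350×0.288 = 388.8 kg/s of salt reaches F1, so F1 = 388.8/0.327 = 1189 kg/s and vapour = 161.01 kg/s.
The evaporator receives (1−α)·1350 of feed at 0.712 water and removes 0.558 of that water:
0.558×0.712×(1−α)×1350 = 161.01
(1−α) = 161.01/536.35 = 0.3002;  α = 0.6998.

0.700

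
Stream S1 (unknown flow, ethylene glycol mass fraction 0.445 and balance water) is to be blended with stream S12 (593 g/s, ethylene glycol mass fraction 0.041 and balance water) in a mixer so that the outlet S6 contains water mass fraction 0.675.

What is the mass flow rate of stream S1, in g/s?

Let S1 be the unknown flow. Total out = 593 + S1.
water balance: 568.69 + 0.555·S1 = 0.675·(593 + S1)
(0.555 − 0.675)·S1 = 0.675×593 − 568.69 = -168.41
S1 = -168.41 / -0.120 = 1403.4 g/s

1403 g/s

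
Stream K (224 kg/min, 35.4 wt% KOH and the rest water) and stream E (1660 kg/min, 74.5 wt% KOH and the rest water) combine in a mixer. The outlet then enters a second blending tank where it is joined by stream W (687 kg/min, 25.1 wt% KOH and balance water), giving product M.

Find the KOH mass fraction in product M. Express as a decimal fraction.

Overall, product flow = 2571 kg/min.
KOH in = 224×0.354 + 1660×0.745 + 687×0.251 = 1488.4 kg/min.
KOH fraction in M = 0.5789.

0.5789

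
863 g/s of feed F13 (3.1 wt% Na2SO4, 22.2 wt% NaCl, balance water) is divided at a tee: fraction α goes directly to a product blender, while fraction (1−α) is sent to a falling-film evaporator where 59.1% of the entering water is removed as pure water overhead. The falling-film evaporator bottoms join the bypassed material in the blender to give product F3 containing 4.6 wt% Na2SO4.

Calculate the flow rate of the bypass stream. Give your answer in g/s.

225.6 g/s

All 863×0.031 = 26.753 g/s of Na2SO4 reaches F3, so F3 = 26.753/0.046 = 581.59 g/s and vapour = 281.41 g/s.
The evaporator receives (1−α)·863 of feed at 0.747 water and removes 0.591 of that water:
0.591×0.747×(1−α)×863 = 281.41
(1−α) = 281.41/380.99 = 0.7386;  α = 0.2614.
Bypass flow = 0.2614×863 = 225.56 g/s.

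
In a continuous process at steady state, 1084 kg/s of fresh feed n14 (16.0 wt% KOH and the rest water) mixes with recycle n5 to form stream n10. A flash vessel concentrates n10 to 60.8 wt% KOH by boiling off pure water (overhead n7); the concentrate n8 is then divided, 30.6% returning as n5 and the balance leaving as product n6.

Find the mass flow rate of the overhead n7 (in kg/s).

Overall KOH balance (none leaves overhead): KOH in fresh feed = KOH in product, i.e. 1084×0.160 = (1−0.306)·n8·0.608.
n8 = 173.44/(0.608×0.694) = 411.04 kg/s.
Recycle n5 = 0.306×411.04 = 125.78 kg/s.
Combined feed n10 = 1084 + 125.78 = 1209.8 kg/s.
Overhead n7 = n10 − n8 = 1209.8 − 411.04 = 798.74 kg/s.

798.7 kg/s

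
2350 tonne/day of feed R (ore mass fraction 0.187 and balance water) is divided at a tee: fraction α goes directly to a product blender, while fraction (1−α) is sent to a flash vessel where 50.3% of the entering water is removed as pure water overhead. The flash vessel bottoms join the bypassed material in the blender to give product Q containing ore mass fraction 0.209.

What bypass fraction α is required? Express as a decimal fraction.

0.743

All 2350×0.187 = 439.45 tonne/day of ore reaches Q, so Q = 439.45/0.209 = 2102.6 tonne/day and vapour = 247.37 tonne/day.
The evaporator receives (1−α)·2350 of feed at 0.813 water and removes 0.503 of that water:
0.503×0.813×(1−α)×2350 = 247.37
(1−α) = 247.37/961.01 = 0.2574;  α = 0.7426.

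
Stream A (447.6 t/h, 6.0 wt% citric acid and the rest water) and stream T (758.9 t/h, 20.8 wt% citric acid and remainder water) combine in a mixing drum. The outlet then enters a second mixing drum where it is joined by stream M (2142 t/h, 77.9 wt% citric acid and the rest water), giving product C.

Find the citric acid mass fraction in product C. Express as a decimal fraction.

Overall, product flow = 3348.5 t/h.
citric acid in = 447.6×0.060 + 758.9×0.208 + 2142×0.779 = 1853.3 t/h.
citric acid fraction in C = 0.553.

0.553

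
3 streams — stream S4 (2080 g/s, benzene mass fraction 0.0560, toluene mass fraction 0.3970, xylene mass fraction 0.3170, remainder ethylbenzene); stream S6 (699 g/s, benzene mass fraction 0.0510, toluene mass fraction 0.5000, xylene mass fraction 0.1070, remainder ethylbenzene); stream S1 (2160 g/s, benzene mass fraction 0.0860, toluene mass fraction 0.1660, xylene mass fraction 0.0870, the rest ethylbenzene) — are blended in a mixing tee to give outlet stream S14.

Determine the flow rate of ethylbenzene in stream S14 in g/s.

ethylbenzene out = ethylbenzene in = 2080×0.230 + 699×0.342 + 2160×0.661 = 2145.2 g/s.

2145 g/s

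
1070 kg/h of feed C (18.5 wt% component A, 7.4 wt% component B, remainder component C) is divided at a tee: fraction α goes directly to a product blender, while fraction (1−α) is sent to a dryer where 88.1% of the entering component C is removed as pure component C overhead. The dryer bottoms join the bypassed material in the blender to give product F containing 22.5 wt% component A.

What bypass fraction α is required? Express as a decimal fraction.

All 1070×0.185 = 197.95 kg/h of component A reaches F, so F = 197.95/0.225 = 879.78 kg/h and vapour = 190.22 kg/h.
The evaporator receives (1−α)·1070 of feed at 0.741 component C and removes 0.881 of that component C:
0.881×0.741×(1−α)×1070 = 190.22
(1−α) = 190.22/698.52 = 0.2723;  α = 0.7277.

0.728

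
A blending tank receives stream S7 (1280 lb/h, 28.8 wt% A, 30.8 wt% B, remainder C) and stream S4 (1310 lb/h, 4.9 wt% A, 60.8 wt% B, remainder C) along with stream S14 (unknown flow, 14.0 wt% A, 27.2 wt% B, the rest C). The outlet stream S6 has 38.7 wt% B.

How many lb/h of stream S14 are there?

Let S14 be the unknown flow. Total out = 2590 + S14.
B balance: 1190.7 + 0.272·S14 = 0.387·(2590 + S14)
(0.272 − 0.387)·S14 = 0.387×2590 − 1190.7 = -188.39
S14 = -188.39 / -0.115 = 1638.2 lb/h

1638 lb/h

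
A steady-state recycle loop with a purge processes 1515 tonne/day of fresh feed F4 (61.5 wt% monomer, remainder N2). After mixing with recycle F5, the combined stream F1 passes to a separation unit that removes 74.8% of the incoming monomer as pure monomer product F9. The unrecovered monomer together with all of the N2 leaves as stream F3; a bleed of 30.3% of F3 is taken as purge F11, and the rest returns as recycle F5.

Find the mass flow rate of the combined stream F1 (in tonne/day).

3055 tonne/day

N2 enters only via F4 and leaves only via the purge: 1515×0.385 = 0.303×(N2 in F3), and the separation unit passes all N2, so N2 in F1 = N2 in F3 = 1925 tonne/day.
monomer in F1: m_A = 1515×0.615 + (1−0.303)·(1−0.748)·m_A, so m_A = 931.73/0.8244 = 1130.2 tonne/day.
F1 = 1130.2 + 1925 = 3055.2 tonne/day.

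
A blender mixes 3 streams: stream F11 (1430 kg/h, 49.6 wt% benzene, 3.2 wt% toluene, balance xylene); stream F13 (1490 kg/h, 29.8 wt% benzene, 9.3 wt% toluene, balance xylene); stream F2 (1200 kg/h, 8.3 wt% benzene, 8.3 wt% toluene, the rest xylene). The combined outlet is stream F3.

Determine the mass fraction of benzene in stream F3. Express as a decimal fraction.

0.304

Total flow out = 1430 + 1490 + 1200 = 4120 kg/h.
benzene in = 1430×0.496 + 1490×0.298 + 1200×0.083 = 1252.9 kg/h.
benzene mass fraction in F3 = 1252.9/4120 = 0.304.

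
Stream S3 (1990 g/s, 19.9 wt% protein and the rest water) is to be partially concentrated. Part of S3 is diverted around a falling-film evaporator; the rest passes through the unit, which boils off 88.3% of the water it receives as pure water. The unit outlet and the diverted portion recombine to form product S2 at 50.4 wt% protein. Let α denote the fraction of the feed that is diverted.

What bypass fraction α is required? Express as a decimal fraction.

All 1990×0.199 = 396.01 g/s of protein reaches S2, so S2 = 396.01/0.504 = 785.73 g/s and vapour = 1204.3 g/s.
The evaporator receives (1−α)·1990 of feed at 0.801 water and removes 0.883 of that water:
0.883×0.801×(1−α)×1990 = 1204.3
(1−α) = 1204.3/1407.5 = 0.8556;  α = 0.1444.

0.144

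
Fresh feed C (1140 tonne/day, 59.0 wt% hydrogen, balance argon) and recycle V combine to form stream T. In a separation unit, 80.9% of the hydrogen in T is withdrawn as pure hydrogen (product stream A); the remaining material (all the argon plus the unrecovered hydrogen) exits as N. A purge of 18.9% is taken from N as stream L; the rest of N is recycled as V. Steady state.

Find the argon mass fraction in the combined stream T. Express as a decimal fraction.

argon enters only via C and leaves only via the purge: 1140×0.410 = 0.189×(argon in N), and the separation unit passes all argon, so argon in T = argon in N = 2473 tonne/day.
hydrogen in T: m_A = 1140×0.590 + (1−0.189)·(1−0.809)·m_A, so m_A = 672.6/0.8451 = 795.88 tonne/day.
T = 795.88 + 2473 = 3268.9 tonne/day.
argon fraction in T = 2473/3268.9 = 0.757.

0.757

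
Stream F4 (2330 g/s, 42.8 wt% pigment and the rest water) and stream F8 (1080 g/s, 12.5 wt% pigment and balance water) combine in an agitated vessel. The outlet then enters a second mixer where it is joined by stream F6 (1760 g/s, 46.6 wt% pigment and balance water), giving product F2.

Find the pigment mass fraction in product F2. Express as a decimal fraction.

0.3776

Overall, product flow = 5170 g/s.
pigment in = 2330×0.428 + 1080×0.125 + 1760×0.466 = 1952.4 g/s.
pigment fraction in F2 = 0.3776.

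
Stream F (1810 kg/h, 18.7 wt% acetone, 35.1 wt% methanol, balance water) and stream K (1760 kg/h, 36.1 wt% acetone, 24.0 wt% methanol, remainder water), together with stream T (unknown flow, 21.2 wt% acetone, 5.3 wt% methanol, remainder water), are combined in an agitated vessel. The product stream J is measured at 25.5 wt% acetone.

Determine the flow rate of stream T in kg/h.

Let T be the unknown flow. Total out = 3570 + T.
acetone balance: 973.83 + 0.212·T = 0.255·(3570 + T)
(0.212 − 0.255)·T = 0.255×3570 − 973.83 = -63.48
T = -63.48 / -0.043 = 1476.3 kg/h

1476 kg/h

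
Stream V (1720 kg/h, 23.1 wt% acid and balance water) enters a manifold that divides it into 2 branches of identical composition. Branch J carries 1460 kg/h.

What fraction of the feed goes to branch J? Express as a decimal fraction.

Fraction to J = 1460/1720 = 0.8488.

0.849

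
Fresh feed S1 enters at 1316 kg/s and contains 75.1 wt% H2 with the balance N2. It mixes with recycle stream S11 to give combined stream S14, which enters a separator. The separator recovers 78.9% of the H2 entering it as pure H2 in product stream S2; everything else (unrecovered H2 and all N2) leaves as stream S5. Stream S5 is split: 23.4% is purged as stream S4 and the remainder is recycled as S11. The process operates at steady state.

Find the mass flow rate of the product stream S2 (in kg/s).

H2 in S14: m_A = 1316×0.751 + (1−0.234)·(1−0.789)·m_A, so m_A = 988.32/0.8384 = 1178.8 kg/s.
Product S2 = 0.789×1178.8 = 930.11 kg/s.

930.1 kg/s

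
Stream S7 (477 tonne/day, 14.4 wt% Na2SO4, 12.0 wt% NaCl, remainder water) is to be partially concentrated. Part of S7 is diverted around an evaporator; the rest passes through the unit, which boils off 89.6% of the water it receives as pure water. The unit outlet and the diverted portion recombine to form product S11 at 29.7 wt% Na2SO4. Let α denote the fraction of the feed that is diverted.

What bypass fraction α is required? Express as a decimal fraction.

All 477×0.144 = 68.688 tonne/day of Na2SO4 reaches S11, so S11 = 68.688/0.297 = 231.27 tonne/day and vapour = 245.73 tonne/day.
The evaporator receives (1−α)·477 of feed at 0.736 water and removes 0.896 of that water:
0.896×0.736×(1−α)×477 = 245.73
(1−α) = 245.73/314.56 = 0.7812;  α = 0.2188.

0.219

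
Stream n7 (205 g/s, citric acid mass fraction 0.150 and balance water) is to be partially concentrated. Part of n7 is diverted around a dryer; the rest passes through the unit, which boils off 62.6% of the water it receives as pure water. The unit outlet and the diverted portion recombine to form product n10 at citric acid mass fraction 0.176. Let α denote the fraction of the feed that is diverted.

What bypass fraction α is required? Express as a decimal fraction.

0.722

All 205×0.150 = 30.75 g/s of citric acid reaches n10, so n10 = 30.75/0.176 = 174.72 g/s and vapour = 30.284 g/s.
The evaporator receives (1−α)·205 of feed at 0.850 water and removes 0.626 of that water:
0.626×0.850×(1−α)×205 = 30.284
(1−α) = 30.284/109.08 = 0.2776;  α = 0.7224.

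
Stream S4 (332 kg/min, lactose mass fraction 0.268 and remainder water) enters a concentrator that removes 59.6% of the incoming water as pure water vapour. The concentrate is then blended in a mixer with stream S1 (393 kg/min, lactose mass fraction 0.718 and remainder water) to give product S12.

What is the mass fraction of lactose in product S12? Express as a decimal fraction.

0.640

Vapour removed = 0.596×0.732×332 = 144.84 kg/min; concentrate = 187.16 kg/min.
lactose reaching the mixer = 88.976 (from concentrate) + 393×0.718 = 371.15 kg/min.
Product flow = 187.16 + 393 = 580.16 kg/min; lactose fraction = 0.640.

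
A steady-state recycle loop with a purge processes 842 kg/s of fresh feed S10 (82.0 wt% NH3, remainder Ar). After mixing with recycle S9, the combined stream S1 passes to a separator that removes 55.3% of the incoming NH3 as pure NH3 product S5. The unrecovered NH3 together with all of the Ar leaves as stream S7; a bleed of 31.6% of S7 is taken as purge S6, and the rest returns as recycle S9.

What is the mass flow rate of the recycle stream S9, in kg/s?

632.1 kg/s

Ar enters only via S10 and leaves only via the purge: 842×0.180 = 0.316×(Ar in S7), and the separator passes all Ar, so Ar in S1 = Ar in S7 = 479.62 kg/s.
NH3 in S1: m_A = 842×0.820 + (1−0.316)·(1−0.553)·m_A, so m_A = 690.44/0.6943 = 994.51 kg/s.
S7 = (1−0.553)×994.51 + 479.62 = 924.17 kg/s.
Recycle S9 = (1−0.316)×924.17 = 632.13 kg/s.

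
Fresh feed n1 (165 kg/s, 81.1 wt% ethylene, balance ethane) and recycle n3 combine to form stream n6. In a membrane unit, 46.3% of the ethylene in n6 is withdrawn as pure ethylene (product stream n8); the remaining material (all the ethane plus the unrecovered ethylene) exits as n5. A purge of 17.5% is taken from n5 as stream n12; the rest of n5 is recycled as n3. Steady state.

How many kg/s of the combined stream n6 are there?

418.5 kg/s

ethane enters only via n1 and leaves only via the purge: 165×0.189 = 0.175×(ethane in n5), and the membrane unit passes all ethane, so ethane in n6 = ethane in n5 = 178.2 kg/s.
ethylene in n6: m_A = 165×0.811 + (1−0.175)·(1−0.463)·m_A, so m_A = 133.81/0.5570 = 240.25 kg/s.
n6 = 240.25 + 178.2 = 418.45 kg/s.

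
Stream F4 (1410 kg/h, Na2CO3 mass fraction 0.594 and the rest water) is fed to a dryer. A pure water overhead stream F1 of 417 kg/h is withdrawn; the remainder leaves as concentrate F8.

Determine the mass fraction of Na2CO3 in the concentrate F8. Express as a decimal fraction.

Na2CO3 is not removed: 1410×0.594 = 837.54 kg/h of Na2CO3 enters F8.
Concentrate = 1410 − 417 = 993 kg/h.
Mass fraction = 837.54/993 = 0.843.

0.843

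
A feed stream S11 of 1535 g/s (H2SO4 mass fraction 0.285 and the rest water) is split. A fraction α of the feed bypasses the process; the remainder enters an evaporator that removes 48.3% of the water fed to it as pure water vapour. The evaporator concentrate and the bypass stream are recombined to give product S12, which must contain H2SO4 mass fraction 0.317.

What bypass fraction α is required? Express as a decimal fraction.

0.708

All 1535×0.285 = 437.47 g/s of H2SO4 reaches S12, so S12 = 437.47/0.317 = 1380 g/s and vapour = 154.95 g/s.
The evaporator receives (1−α)·1535 of feed at 0.715 water and removes 0.483 of that water:
0.483×0.715×(1−α)×1535 = 154.95
(1−α) = 154.95/530.1 = 0.2923;  α = 0.7077.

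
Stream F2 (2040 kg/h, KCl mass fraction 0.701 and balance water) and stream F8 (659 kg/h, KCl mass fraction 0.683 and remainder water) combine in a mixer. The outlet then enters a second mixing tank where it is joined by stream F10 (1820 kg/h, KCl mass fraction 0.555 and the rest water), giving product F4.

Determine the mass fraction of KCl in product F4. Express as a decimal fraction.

Overall, product flow = 4519 kg/h.
KCl in = 2040×0.701 + 659×0.683 + 1820×0.555 = 2890.2 kg/h.
KCl fraction in F4 = 0.640.

0.640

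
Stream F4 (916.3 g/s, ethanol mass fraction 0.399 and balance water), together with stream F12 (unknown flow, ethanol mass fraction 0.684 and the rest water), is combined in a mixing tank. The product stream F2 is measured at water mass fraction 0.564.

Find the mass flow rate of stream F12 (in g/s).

136.7 g/s

Let F12 be the unknown flow. Total out = 916.3 + F12.
water balance: 550.7 + 0.316·F12 = 0.564·(916.3 + F12)
(0.316 − 0.564)·F12 = 0.564×916.3 − 550.7 = -33.903
F12 = -33.903 / -0.248 = 136.71 g/s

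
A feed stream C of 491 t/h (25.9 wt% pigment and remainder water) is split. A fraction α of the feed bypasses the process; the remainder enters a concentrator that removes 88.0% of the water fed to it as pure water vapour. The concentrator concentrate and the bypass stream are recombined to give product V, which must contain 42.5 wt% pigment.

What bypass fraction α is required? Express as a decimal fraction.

0.401

All 491×0.259 = 127.17 t/h of pigment reaches V, so V = 127.17/0.425 = 299.22 t/h and vapour = 191.78 t/h.
The evaporator receives (1−α)·491 of feed at 0.741 water and removes 0.880 of that water:
0.880×0.741×(1−α)×491 = 191.78
(1−α) = 191.78/320.17 = 0.5990;  α = 0.4010.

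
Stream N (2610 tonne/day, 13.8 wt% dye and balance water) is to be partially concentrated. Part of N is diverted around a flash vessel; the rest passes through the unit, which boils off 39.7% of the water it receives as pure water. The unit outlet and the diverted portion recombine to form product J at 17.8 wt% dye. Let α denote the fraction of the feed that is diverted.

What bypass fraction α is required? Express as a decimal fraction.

0.343

All 2610×0.138 = 360.18 tonne/day of dye reaches J, so J = 360.18/0.178 = 2023.5 tonne/day and vapour = 586.52 tonne/day.
The evaporator receives (1−α)·2610 of feed at 0.862 water and removes 0.397 of that water:
0.397×0.862×(1−α)×2610 = 586.52
(1−α) = 586.52/893.18 = 0.6567;  α = 0.3433.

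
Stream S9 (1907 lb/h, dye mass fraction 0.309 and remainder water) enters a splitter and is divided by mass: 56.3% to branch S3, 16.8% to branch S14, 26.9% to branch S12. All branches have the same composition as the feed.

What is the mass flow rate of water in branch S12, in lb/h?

Branch S12 total = 0.269×1907 = 512.98 lb/h.
water in S12 = 0.691×512.98 = 354.47 lb/h.

354.5 lb/h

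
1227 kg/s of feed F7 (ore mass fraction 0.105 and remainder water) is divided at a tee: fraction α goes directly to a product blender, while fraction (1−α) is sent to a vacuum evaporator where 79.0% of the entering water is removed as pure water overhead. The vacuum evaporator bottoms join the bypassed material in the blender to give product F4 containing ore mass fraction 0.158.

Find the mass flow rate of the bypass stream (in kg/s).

644.9 kg/s

All 1227×0.105 = 128.84 kg/s of ore reaches F4, so F4 = 128.84/0.158 = 815.41 kg/s and vapour = 411.59 kg/s.
The evaporator receives (1−α)·1227 of feed at 0.895 water and removes 0.790 of that water:
0.790×0.895×(1−α)×1227 = 411.59
(1−α) = 411.59/867.55 = 0.4744;  α = 0.5256.
Bypass flow = 0.5256×1227 = 644.88 kg/s.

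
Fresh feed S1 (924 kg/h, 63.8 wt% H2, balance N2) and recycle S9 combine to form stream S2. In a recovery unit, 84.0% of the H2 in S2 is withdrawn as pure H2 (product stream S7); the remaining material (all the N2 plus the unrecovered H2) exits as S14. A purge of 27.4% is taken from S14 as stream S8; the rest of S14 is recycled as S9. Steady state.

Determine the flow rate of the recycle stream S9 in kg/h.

N2 enters only via S1 and leaves only via the purge: 924×0.362 = 0.274×(N2 in S14), and the recovery unit passes all N2, so N2 in S2 = N2 in S14 = 1220.8 kg/h.
H2 in S2: m_A = 924×0.638 + (1−0.274)·(1−0.840)·m_A, so m_A = 589.51/0.8838 = 666.99 kg/h.
S14 = (1−0.840)×666.99 + 1220.8 = 1327.5 kg/h.
Recycle S9 = (1−0.274)×1327.5 = 963.75 kg/h.

963.7 kg/h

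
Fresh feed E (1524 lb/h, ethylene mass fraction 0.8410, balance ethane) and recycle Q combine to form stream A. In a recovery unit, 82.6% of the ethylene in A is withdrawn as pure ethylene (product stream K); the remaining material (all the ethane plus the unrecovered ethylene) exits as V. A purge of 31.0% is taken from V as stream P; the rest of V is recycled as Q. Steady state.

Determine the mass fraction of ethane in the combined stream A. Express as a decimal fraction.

ethane enters only via E and leaves only via the purge: 1524×0.159 = 0.310×(ethane in V), and the recovery unit passes all ethane, so ethane in A = ethane in V = 781.66 lb/h.
ethylene in A: m_A = 1524×0.841 + (1−0.310)·(1−0.826)·m_A, so m_A = 1281.7/0.8799 = 1456.6 lb/h.
A = 1456.6 + 781.66 = 2238.2 lb/h.
ethane fraction in A = 781.66/2238.2 = 0.3492.

0.3492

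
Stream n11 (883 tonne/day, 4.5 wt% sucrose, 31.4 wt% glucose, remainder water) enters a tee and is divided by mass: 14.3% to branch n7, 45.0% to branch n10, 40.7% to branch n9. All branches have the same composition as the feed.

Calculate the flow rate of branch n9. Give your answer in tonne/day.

Branch n9 flow = 0.407×883 = 359.38 tonne/day.

359.4 tonne/day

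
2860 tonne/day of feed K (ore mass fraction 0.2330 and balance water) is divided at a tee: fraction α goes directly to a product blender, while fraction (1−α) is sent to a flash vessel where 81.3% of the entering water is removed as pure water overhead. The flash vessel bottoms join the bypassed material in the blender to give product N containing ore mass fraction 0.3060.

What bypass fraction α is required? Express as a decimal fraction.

All 2860×0.233 = 666.38 tonne/day of ore reaches N, so N = 666.38/0.306 = 2177.7 tonne/day and vapour = 682.29 tonne/day.
The evaporator receives (1−α)·2860 of feed at 0.767 water and removes 0.813 of that water:
0.813×0.767×(1−α)×2860 = 682.29
(1−α) = 682.29/1783.4 = 0.3826;  α = 0.6174.

0.617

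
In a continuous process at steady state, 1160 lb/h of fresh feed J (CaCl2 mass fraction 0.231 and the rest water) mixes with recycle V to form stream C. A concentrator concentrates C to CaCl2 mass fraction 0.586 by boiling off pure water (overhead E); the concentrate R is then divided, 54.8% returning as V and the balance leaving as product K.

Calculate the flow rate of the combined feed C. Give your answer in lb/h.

Overall CaCl2 balance (none leaves overhead): CaCl2 in fresh feed = CaCl2 in product, i.e. 1160×0.231 = (1−0.548)·R·0.586.
R = 267.96/(0.586×0.452) = 1011.7 lb/h.
Recycle V = 0.548×1011.7 = 554.39 lb/h.
Combined feed C = 1160 + 554.39 = 1714.4 lb/h.

1714 lb/h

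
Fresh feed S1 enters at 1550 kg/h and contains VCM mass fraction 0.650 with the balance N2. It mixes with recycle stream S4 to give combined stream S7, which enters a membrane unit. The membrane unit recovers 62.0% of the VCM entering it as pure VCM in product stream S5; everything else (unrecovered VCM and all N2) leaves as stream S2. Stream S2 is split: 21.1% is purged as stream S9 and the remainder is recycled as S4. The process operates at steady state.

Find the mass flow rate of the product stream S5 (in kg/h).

VCM in S7: m_A = 1550×0.650 + (1−0.211)·(1−0.620)·m_A, so m_A = 1007.5/0.7002 = 1438.9 kg/h.
Product S5 = 0.620×1438.9 = 892.13 kg/h.

892.1 kg/h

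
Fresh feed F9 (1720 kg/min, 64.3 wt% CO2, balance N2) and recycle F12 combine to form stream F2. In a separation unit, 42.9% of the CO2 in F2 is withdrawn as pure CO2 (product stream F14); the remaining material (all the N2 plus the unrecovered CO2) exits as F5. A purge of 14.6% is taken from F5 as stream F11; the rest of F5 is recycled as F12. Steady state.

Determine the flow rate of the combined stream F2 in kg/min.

6364 kg/min

N2 enters only via F9 and leaves only via the purge: 1720×0.357 = 0.146×(N2 in F5), and the separation unit passes all N2, so N2 in F2 = N2 in F5 = 4205.8 kg/min.
CO2 in F2: m_A = 1720×0.643 + (1−0.146)·(1−0.429)·m_A, so m_A = 1106/0.5124 = 2158.5 kg/min.
F2 = 2158.5 + 4205.8 = 6364.3 kg/min.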